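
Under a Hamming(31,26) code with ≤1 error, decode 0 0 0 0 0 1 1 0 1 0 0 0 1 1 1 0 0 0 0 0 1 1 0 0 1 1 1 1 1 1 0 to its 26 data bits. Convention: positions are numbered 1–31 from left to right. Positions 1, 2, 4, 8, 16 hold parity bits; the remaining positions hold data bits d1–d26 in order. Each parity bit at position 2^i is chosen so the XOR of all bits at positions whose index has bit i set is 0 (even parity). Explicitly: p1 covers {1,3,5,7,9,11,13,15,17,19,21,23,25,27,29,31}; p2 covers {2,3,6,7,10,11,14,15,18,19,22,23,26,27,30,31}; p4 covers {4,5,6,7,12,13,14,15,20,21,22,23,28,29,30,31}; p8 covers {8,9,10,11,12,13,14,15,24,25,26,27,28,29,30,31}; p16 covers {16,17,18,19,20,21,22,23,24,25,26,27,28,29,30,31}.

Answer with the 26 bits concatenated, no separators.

00111000111000011001111110

s1 (pos 1,3,5,7,9,11,13,15,17,19,21,23,25,27,29,31): 0⊕0⊕0⊕1⊕1⊕0⊕1⊕1⊕0⊕0⊕1⊕0⊕1⊕1⊕1⊕0 = 0
s2 (pos 2,3,6,7,10,11,14,15,18,19,22,23,26,27,30,31): 0⊕0⊕1⊕1⊕0⊕0⊕1⊕1⊕0⊕0⊕1⊕0⊕1⊕1⊕1⊕0 = 0
s4 (pos 4,5,6,7,12,13,14,15,20,21,22,23,28,29,30,31): 0⊕0⊕1⊕1⊕0⊕1⊕1⊕1⊕0⊕1⊕1⊕0⊕1⊕1⊕1⊕0 = 0
s8 (pos 8,9,10,11,12,13,14,15,24,25,26,27,28,29,30,31): 0⊕1⊕0⊕0⊕0⊕1⊕1⊕1⊕0⊕1⊕1⊕1⊕1⊕1⊕1⊕0 = 0
s16 (pos 16,17,18,19,20,21,22,23,24,25,26,27,28,29,30,31): 0⊕0⊕0⊕0⊕0⊕1⊕1⊕0⊕0⊕1⊕1⊕1⊕1⊕1⊕1⊕0 = 0
Syndrome s16…s1 = 00000 → no error.
Read data bits from positions 3,5,6,7,9,10,11,12,13,14,15,17,18,19,20,21,22,23,24,25,26,27,28,29,30,31: 00111000111000011001111110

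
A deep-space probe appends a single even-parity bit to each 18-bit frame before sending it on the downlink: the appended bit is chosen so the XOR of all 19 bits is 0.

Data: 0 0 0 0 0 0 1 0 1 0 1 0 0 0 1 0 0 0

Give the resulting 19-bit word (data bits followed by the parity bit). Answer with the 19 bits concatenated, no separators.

XOR of the 18 data bits: 0⊕0⊕0⊕0⊕0⊕0⊕1⊕0⊕1⊕0⊕1⊕0⊕0⊕0⊕1⊕0⊕0⊕0 = 0
Parity bit = 0 (so all 19 bits XOR to 0).

0000001010100010000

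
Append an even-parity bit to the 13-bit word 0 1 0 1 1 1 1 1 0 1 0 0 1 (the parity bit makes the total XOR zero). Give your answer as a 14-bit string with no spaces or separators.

01011111010010

XOR of the 13 data bits: 0⊕1⊕0⊕1⊕1⊕1⊕1⊕1⊕0⊕1⊕0⊕0⊕1 = 0
Parity bit = 0 (so all 14 bits XOR to 0).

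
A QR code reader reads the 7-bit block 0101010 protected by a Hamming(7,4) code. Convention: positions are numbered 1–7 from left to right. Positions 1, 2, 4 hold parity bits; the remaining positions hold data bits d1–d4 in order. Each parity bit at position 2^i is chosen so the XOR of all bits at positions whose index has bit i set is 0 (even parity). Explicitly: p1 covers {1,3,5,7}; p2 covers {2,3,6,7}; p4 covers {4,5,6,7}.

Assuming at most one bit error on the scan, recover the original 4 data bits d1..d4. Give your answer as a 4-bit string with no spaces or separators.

s1 (pos 1,3,5,7): 0⊕0⊕0⊕0 = 0
s2 (pos 2,3,6,7): 1⊕0⊕1⊕0 = 0
s4 (pos 4,5,6,7): 1⊕0⊕1⊕0 = 0
Syndrome s4…s1 = 000 → no error.
Read data bits from positions 3,5,6,7: 0010

0010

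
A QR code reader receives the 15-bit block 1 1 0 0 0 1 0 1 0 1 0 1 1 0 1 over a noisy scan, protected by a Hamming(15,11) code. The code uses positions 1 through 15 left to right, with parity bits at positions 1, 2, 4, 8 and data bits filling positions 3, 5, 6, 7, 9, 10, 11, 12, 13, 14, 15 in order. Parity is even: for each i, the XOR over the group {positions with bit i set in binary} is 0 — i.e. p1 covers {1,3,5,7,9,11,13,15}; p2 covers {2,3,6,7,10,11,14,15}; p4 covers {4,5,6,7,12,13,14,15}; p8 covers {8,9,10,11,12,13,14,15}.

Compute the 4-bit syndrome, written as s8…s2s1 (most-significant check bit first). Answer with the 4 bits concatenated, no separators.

1001

s1 (pos 1,3,5,7,9,11,13,15): 1⊕0⊕0⊕0⊕0⊕0⊕1⊕1 = 1
s2 (pos 2,3,6,7,10,11,14,15): 1⊕0⊕1⊕0⊕1⊕0⊕0⊕1 = 0
s4 (pos 4,5,6,7,12,13,14,15): 0⊕0⊕1⊕0⊕1⊕1⊕0⊕1 = 0
s8 (pos 8,9,10,11,12,13,14,15): 1⊕0⊕1⊕0⊕1⊕1⊕0⊕1 = 1
Syndrome s8…s1 = 1001 → error at position 9.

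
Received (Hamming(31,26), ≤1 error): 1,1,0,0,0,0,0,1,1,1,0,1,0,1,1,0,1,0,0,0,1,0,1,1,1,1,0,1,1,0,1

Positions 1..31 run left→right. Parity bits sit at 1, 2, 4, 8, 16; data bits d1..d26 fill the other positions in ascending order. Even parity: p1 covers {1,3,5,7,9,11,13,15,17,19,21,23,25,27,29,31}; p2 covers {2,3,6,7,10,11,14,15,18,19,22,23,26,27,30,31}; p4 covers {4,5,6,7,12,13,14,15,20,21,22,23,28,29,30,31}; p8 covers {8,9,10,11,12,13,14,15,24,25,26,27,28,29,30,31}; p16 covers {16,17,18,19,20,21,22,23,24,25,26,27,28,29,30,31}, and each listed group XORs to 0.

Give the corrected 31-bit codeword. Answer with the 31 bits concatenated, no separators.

1100000111010110101010111101101

s1 (pos 1,3,5,7,9,11,13,15,17,19,21,23,25,27,29,31): 1⊕0⊕0⊕0⊕1⊕0⊕0⊕1⊕1⊕0⊕1⊕1⊕1⊕0⊕1⊕1 = 1
s2 (pos 2,3,6,7,10,11,14,15,18,19,22,23,26,27,30,31): 1⊕0⊕0⊕0⊕1⊕0⊕1⊕1⊕0⊕0⊕0⊕1⊕1⊕0⊕0⊕1 = 1
s4 (pos 4,5,6,7,12,13,14,15,20,21,22,23,28,29,30,31): 0⊕0⊕0⊕0⊕1⊕0⊕1⊕1⊕0⊕1⊕0⊕1⊕1⊕1⊕0⊕1 = 0
s8 (pos 8,9,10,11,12,13,14,15,24,25,26,27,28,29,30,31): 1⊕1⊕1⊕0⊕1⊕0⊕1⊕1⊕1⊕1⊕1⊕0⊕1⊕1⊕0⊕1 = 0
s16 (pos 16,17,18,19,20,21,22,23,24,25,26,27,28,29,30,31): 0⊕1⊕0⊕0⊕0⊕1⊕0⊕1⊕1⊕1⊕1⊕0⊕1⊕1⊕0⊕1 = 1
Syndrome s16…s1 = 10011 → error at position 19.
Flip position 19: 1100000111010110100010111101101 → 1100000111010110101010111101101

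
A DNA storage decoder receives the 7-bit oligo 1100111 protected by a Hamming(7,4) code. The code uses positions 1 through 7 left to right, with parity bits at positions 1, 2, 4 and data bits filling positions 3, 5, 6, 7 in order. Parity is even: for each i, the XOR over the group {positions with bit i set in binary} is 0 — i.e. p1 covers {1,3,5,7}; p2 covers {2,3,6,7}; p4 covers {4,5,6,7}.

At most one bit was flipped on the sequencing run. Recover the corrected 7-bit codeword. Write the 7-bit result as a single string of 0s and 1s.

1100110

s1 (pos 1,3,5,7): 1⊕0⊕1⊕1 = 1
s2 (pos 2,3,6,7): 1⊕0⊕1⊕1 = 1
s4 (pos 4,5,6,7): 0⊕1⊕1⊕1 = 1
Syndrome s4…s1 = 111 → error at position 7.
Flip position 7: 1100111 → 1100110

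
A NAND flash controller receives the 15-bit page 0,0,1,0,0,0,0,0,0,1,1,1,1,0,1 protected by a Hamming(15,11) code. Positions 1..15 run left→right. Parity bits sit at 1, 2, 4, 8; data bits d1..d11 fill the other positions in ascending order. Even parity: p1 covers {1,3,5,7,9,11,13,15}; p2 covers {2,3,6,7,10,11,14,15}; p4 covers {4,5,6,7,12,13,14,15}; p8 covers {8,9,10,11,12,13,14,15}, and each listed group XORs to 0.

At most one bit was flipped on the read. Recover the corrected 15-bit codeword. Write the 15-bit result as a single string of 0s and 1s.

001000000110101

s1 (pos 1,3,5,7,9,11,13,15): 0⊕1⊕0⊕0⊕0⊕1⊕1⊕1 = 0
s2 (pos 2,3,6,7,10,11,14,15): 0⊕1⊕0⊕0⊕1⊕1⊕0⊕1 = 0
s4 (pos 4,5,6,7,12,13,14,15): 0⊕0⊕0⊕0⊕1⊕1⊕0⊕1 = 1
s8 (pos 8,9,10,11,12,13,14,15): 0⊕0⊕1⊕1⊕1⊕1⊕0⊕1 = 1
Syndrome s8…s1 = 1100 → error at position 12.
Flip position 12: 001000000111101 → 001000000110101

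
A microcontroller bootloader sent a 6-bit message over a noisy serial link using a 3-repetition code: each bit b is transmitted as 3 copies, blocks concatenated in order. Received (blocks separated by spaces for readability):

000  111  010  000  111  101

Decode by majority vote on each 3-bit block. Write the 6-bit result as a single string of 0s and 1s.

010011

Block 1 (000): 0 ones → 0
Block 2 (111): 3 ones → 1
Block 3 (010): 1 one → 0
Block 4 (000): 0 ones → 0
Block 5 (111): 3 ones → 1
Block 6 (101): 2 ones → 1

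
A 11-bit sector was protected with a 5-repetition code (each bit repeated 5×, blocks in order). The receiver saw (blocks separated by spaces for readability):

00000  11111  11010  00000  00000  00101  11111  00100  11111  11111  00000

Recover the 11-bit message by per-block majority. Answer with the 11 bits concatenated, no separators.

01100010110

Block 1 (00000): 0 ones → 0
Block 2 (11111): 5 ones → 1
Block 3 (11010): 3 ones → 1
Block 4 (00000): 0 ones → 0
Block 5 (00000): 0 ones → 0
Block 6 (00101): 2 ones → 0
Block 7 (11111): 5 ones → 1
Block 8 (00100): 1 one → 0
Block 9 (11111): 5 ones → 1
Block 10 (11111): 5 ones → 1
Block 11 (00000): 0 ones → 0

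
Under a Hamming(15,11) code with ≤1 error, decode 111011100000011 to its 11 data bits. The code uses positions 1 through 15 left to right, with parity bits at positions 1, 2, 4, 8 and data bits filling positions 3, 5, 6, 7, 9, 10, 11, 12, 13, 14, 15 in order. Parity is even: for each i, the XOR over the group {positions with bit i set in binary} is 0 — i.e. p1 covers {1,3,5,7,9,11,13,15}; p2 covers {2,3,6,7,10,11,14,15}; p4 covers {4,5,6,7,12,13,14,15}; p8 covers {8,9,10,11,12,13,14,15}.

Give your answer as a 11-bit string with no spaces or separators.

10110000011

s1 (pos 1,3,5,7,9,11,13,15): 1⊕1⊕1⊕1⊕0⊕0⊕0⊕1 = 1
s2 (pos 2,3,6,7,10,11,14,15): 1⊕1⊕1⊕1⊕0⊕0⊕1⊕1 = 0
s4 (pos 4,5,6,7,12,13,14,15): 0⊕1⊕1⊕1⊕0⊕0⊕1⊕1 = 1
s8 (pos 8,9,10,11,12,13,14,15): 0⊕0⊕0⊕0⊕0⊕0⊕1⊕1 = 0
Syndrome s8…s1 = 0101 → error at position 5.
Flip position 5: 111011100000011 → 111001100000011
Read data bits from positions 3,5,6,7,9,10,11,12,13,14,15: 10110000011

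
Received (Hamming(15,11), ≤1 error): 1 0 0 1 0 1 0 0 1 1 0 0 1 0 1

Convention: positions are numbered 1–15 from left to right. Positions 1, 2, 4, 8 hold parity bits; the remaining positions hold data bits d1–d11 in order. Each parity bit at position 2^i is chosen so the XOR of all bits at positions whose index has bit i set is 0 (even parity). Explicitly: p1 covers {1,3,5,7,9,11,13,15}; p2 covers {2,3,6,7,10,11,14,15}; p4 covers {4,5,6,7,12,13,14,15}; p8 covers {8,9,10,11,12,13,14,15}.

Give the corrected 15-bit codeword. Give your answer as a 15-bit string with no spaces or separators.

s1 (pos 1,3,5,7,9,11,13,15): 1⊕0⊕0⊕0⊕1⊕0⊕1⊕1 = 0
s2 (pos 2,3,6,7,10,11,14,15): 0⊕0⊕1⊕0⊕1⊕0⊕0⊕1 = 1
s4 (pos 4,5,6,7,12,13,14,15): 1⊕0⊕1⊕0⊕0⊕1⊕0⊕1 = 0
s8 (pos 8,9,10,11,12,13,14,15): 0⊕1⊕1⊕0⊕0⊕1⊕0⊕1 = 0
Syndrome s8…s1 = 0010 → error at position 2.
Flip position 2: 100101001100101 → 110101001100101

110101001100101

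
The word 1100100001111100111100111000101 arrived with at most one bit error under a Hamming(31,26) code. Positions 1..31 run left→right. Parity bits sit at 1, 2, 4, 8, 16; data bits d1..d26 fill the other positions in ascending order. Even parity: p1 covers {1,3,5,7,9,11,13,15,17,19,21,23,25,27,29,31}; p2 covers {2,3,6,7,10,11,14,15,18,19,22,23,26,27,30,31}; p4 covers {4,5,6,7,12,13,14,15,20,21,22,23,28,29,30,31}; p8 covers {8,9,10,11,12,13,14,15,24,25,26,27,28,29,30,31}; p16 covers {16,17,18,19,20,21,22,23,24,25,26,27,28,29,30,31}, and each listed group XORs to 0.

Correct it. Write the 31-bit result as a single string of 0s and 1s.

s1 (pos 1,3,5,7,9,11,13,15,17,19,21,23,25,27,29,31): 1⊕0⊕1⊕0⊕0⊕1⊕1⊕0⊕1⊕1⊕0⊕1⊕1⊕0⊕1⊕1 = 0
s2 (pos 2,3,6,7,10,11,14,15,18,19,22,23,26,27,30,31): 1⊕0⊕0⊕0⊕1⊕1⊕1⊕0⊕1⊕1⊕0⊕1⊕0⊕0⊕0⊕1 = 0
s4 (pos 4,5,6,7,12,13,14,15,20,21,22,23,28,29,30,31): 0⊕1⊕0⊕0⊕1⊕1⊕1⊕0⊕1⊕0⊕0⊕1⊕0⊕1⊕0⊕1 = 0
s8 (pos 8,9,10,11,12,13,14,15,24,25,26,27,28,29,30,31): 0⊕0⊕1⊕1⊕1⊕1⊕1⊕0⊕1⊕1⊕0⊕0⊕0⊕1⊕0⊕1 = 1
s16 (pos 16,17,18,19,20,21,22,23,24,25,26,27,28,29,30,31): 0⊕1⊕1⊕1⊕1⊕0⊕0⊕1⊕1⊕1⊕0⊕0⊕0⊕1⊕0⊕1 = 1
Syndrome s16…s1 = 11000 → error at position 24.
Flip position 24: 1100100001111100111100111000101 → 1100100001111100111100101000101

1100100001111100111100101000101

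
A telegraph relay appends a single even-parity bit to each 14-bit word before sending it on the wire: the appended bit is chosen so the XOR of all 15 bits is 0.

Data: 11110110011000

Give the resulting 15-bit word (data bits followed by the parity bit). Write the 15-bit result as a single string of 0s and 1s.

111101100110000

XOR of the 14 data bits: 1⊕1⊕1⊕1⊕0⊕1⊕1⊕0⊕0⊕1⊕1⊕0⊕0⊕0 = 0
Parity bit = 0 (so all 15 bits XOR to 0).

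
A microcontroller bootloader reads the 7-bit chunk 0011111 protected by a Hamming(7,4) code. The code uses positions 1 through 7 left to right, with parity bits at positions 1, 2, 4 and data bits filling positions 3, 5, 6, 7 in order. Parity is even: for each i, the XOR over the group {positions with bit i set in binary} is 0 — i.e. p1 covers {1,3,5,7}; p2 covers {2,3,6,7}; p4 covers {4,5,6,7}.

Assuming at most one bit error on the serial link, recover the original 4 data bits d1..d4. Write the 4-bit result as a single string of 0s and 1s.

s1 (pos 1,3,5,7): 0⊕1⊕1⊕1 = 1
s2 (pos 2,3,6,7): 0⊕1⊕1⊕1 = 1
s4 (pos 4,5,6,7): 1⊕1⊕1⊕1 = 0
Syndrome s4…s1 = 011 → error at position 3.
Flip position 3: 0011111 → 0001111
Read data bits from positions 3,5,6,7: 0111

0111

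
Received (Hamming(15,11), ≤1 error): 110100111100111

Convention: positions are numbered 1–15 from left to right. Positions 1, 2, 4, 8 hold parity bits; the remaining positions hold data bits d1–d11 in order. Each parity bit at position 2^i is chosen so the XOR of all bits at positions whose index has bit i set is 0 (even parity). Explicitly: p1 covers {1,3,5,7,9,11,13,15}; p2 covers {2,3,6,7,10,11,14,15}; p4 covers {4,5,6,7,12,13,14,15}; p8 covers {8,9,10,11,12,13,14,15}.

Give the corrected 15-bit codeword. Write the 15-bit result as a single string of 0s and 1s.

s1 (pos 1,3,5,7,9,11,13,15): 1⊕0⊕0⊕1⊕1⊕0⊕1⊕1 = 1
s2 (pos 2,3,6,7,10,11,14,15): 1⊕0⊕0⊕1⊕1⊕0⊕1⊕1 = 1
s4 (pos 4,5,6,7,12,13,14,15): 1⊕0⊕0⊕1⊕0⊕1⊕1⊕1 = 1
s8 (pos 8,9,10,11,12,13,14,15): 1⊕1⊕1⊕0⊕0⊕1⊕1⊕1 = 0
Syndrome s8…s1 = 0111 → error at position 7.
Flip position 7: 110100111100111 → 110100011100111

110100011100111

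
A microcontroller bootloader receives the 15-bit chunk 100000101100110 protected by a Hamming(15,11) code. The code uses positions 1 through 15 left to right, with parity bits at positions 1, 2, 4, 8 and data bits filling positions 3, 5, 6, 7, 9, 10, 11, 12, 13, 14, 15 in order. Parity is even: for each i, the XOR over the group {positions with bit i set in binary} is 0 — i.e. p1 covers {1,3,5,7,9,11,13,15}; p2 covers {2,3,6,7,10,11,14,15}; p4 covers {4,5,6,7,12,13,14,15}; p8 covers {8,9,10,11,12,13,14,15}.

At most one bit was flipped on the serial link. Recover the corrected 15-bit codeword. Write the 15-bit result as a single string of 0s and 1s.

s1 (pos 1,3,5,7,9,11,13,15): 1⊕0⊕0⊕1⊕1⊕0⊕1⊕0 = 0
s2 (pos 2,3,6,7,10,11,14,15): 0⊕0⊕0⊕1⊕1⊕0⊕1⊕0 = 1
s4 (pos 4,5,6,7,12,13,14,15): 0⊕0⊕0⊕1⊕0⊕1⊕1⊕0 = 1
s8 (pos 8,9,10,11,12,13,14,15): 0⊕1⊕1⊕0⊕0⊕1⊕1⊕0 = 0
Syndrome s8…s1 = 0110 → error at position 6.
Flip position 6: 100000101100110 → 100001101100110

100001101100110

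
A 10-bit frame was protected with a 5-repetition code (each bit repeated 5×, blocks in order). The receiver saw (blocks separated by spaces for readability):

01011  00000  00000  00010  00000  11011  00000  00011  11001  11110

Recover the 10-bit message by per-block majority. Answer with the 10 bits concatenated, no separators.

Block 1 (01011): 3 ones → 1
Block 2 (00000): 0 ones → 0
Block 3 (00000): 0 ones → 0
Block 4 (00010): 1 one → 0
Block 5 (00000): 0 ones → 0
Block 6 (11011): 4 ones → 1
Block 7 (00000): 0 ones → 0
Block 8 (00011): 2 ones → 0
Block 9 (11001): 3 ones → 1
Block 10 (11110): 4 ones → 1

1000010011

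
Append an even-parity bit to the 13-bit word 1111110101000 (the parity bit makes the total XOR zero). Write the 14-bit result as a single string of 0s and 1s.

XOR of the 13 data bits: 1⊕1⊕1⊕1⊕1⊕1⊕0⊕1⊕0⊕1⊕0⊕0⊕0 = 0
Parity bit = 0 (so all 14 bits XOR to 0).

11111101010000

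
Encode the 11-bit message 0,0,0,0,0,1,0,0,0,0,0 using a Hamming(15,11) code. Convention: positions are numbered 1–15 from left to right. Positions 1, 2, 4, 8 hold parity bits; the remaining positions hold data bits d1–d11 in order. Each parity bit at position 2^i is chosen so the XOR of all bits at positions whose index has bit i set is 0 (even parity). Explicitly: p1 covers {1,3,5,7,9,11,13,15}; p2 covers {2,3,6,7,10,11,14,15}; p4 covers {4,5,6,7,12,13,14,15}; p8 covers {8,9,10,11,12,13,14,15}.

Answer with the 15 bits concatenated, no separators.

010000010100000

Place data at non-parity positions: p1 p2 0 p4 0 0 0 p8 0 1 0 0 0 0 0
p1 (pos 1,3,5,7,9,11,13,15): XOR of data positions = 0⊕0⊕0⊕0⊕0⊕0⊕0 = 0
p2 (pos 2,3,6,7,10,11,14,15): XOR of data positions = 0⊕0⊕0⊕1⊕0⊕0⊕0 = 1
p4 (pos 4,5,6,7,12,13,14,15): XOR of data positions = 0⊕0⊕0⊕0⊕0⊕0⊕0 = 0
p8 (pos 8,9,10,11,12,13,14,15): XOR of data positions = 0⊕1⊕0⊕0⊕0⊕0⊕0 = 1
Codeword: 010000010100000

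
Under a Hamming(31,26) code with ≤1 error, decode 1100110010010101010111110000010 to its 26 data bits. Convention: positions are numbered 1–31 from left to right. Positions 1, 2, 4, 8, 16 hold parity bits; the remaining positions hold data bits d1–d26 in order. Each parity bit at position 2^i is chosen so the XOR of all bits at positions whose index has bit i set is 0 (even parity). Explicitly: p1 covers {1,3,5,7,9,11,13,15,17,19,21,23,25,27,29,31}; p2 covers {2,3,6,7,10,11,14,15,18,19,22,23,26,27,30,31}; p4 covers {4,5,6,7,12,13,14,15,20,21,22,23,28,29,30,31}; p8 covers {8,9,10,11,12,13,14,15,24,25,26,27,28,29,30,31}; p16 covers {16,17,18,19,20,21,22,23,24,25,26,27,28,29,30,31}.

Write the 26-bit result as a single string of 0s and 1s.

s1 (pos 1,3,5,7,9,11,13,15,17,19,21,23,25,27,29,31): 1⊕0⊕1⊕0⊕1⊕0⊕0⊕0⊕0⊕0⊕1⊕1⊕0⊕0⊕0⊕0 = 1
s2 (pos 2,3,6,7,10,11,14,15,18,19,22,23,26,27,30,31): 1⊕0⊕1⊕0⊕0⊕0⊕1⊕0⊕1⊕0⊕1⊕1⊕0⊕0⊕1⊕0 = 1
s4 (pos 4,5,6,7,12,13,14,15,20,21,22,23,28,29,30,31): 0⊕1⊕1⊕0⊕1⊕0⊕1⊕0⊕1⊕1⊕1⊕1⊕0⊕0⊕1⊕0 = 1
s8 (pos 8,9,10,11,12,13,14,15,24,25,26,27,28,29,30,31): 0⊕1⊕0⊕0⊕1⊕0⊕1⊕0⊕1⊕0⊕0⊕0⊕0⊕0⊕1⊕0 = 1
s16 (pos 16,17,18,19,20,21,22,23,24,25,26,27,28,29,30,31): 1⊕0⊕1⊕0⊕1⊕1⊕1⊕1⊕1⊕0⊕0⊕0⊕0⊕0⊕1⊕0 = 0
Syndrome s16…s1 = 01111 → error at position 15.
Flip position 15: 1100110010010101010111110000010 → 1100110010010111010111110000010
Read data bits from positions 3,5,6,7,9,10,11,12,13,14,15,17,18,19,20,21,22,23,24,25,26,27,28,29,30,31: 01101001011010111110000010

01101001011010111110000010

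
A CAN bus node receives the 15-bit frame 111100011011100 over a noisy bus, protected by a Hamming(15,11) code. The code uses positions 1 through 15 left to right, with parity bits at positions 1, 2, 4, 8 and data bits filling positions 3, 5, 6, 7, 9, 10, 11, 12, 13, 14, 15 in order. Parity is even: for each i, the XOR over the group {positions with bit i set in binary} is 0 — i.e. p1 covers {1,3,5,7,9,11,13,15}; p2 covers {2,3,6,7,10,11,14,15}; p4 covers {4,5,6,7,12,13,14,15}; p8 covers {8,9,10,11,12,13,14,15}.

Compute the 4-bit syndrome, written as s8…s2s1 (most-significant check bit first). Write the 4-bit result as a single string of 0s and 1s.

s1 (pos 1,3,5,7,9,11,13,15): 1⊕1⊕0⊕0⊕1⊕1⊕1⊕0 = 1
s2 (pos 2,3,6,7,10,11,14,15): 1⊕1⊕0⊕0⊕0⊕1⊕0⊕0 = 1
s4 (pos 4,5,6,7,12,13,14,15): 1⊕0⊕0⊕0⊕1⊕1⊕0⊕0 = 1
s8 (pos 8,9,10,11,12,13,14,15): 1⊕1⊕0⊕1⊕1⊕1⊕0⊕0 = 1
Syndrome s8…s1 = 1111 → error at position 15.

1111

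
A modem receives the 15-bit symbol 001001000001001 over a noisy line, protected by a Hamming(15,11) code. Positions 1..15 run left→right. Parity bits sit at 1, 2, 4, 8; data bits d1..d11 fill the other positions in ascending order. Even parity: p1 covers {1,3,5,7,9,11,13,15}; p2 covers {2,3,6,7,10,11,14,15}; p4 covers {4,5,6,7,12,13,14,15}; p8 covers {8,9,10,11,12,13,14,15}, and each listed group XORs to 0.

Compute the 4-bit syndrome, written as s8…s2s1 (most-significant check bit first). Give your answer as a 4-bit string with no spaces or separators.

0110

s1 (pos 1,3,5,7,9,11,13,15): 0⊕1⊕0⊕0⊕0⊕0⊕0⊕1 = 0
s2 (pos 2,3,6,7,10,11,14,15): 0⊕1⊕1⊕0⊕0⊕0⊕0⊕1 = 1
s4 (pos 4,5,6,7,12,13,14,15): 0⊕0⊕1⊕0⊕1⊕0⊕0⊕1 = 1
s8 (pos 8,9,10,11,12,13,14,15): 0⊕0⊕0⊕0⊕1⊕0⊕0⊕1 = 0
Syndrome s8…s1 = 0110 → error at position 6.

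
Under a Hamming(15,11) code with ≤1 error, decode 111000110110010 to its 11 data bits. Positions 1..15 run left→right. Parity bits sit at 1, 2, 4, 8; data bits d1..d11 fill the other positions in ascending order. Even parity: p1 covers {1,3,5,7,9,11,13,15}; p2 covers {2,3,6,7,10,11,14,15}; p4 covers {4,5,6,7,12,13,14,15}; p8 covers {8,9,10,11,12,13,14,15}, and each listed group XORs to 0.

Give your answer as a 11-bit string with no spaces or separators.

s1 (pos 1,3,5,7,9,11,13,15): 1⊕1⊕0⊕1⊕0⊕1⊕0⊕0 = 0
s2 (pos 2,3,6,7,10,11,14,15): 1⊕1⊕0⊕1⊕1⊕1⊕1⊕0 = 0
s4 (pos 4,5,6,7,12,13,14,15): 0⊕0⊕0⊕1⊕0⊕0⊕1⊕0 = 0
s8 (pos 8,9,10,11,12,13,14,15): 1⊕0⊕1⊕1⊕0⊕0⊕1⊕0 = 0
Syndrome s8…s1 = 0000 → no error.
Read data bits from positions 3,5,6,7,9,10,11,12,13,14,15: 10010110010

10010110010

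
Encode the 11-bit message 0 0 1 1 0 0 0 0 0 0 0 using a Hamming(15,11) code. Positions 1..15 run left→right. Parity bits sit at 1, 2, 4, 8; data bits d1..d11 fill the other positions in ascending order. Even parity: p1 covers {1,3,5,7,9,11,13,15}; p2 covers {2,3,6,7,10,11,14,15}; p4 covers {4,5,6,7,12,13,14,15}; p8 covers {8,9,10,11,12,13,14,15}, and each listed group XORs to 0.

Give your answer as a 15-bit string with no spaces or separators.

Place data at non-parity positions: p1 p2 0 p4 0 1 1 p8 0 0 0 0 0 0 0
p1 (pos 1,3,5,7,9,11,13,15): XOR of data positions = 0⊕0⊕1⊕0⊕0⊕0⊕0 = 1
p2 (pos 2,3,6,7,10,11,14,15): XOR of data positions = 0⊕1⊕1⊕0⊕0⊕0⊕0 = 0
p4 (pos 4,5,6,7,12,13,14,15): XOR of data positions = 0⊕1⊕1⊕0⊕0⊕0⊕0 = 0
p8 (pos 8,9,10,11,12,13,14,15): XOR of data positions = 0⊕0⊕0⊕0⊕0⊕0⊕0 = 0
Codeword: 100001100000000

100001100000000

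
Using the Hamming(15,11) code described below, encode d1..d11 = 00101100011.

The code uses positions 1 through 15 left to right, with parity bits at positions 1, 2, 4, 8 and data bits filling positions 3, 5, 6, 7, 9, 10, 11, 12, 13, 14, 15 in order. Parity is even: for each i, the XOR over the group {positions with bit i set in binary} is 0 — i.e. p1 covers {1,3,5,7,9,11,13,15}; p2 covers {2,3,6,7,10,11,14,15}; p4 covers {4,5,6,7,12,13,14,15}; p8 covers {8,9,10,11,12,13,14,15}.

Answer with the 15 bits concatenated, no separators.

Place data at non-parity positions: p1 p2 0 p4 0 1 0 p8 1 1 0 0 0 1 1
p1 (pos 1,3,5,7,9,11,13,15): XOR of data positions = 0⊕0⊕0⊕1⊕0⊕0⊕1 = 0
p2 (pos 2,3,6,7,10,11,14,15): XOR of data positions = 0⊕1⊕0⊕1⊕0⊕1⊕1 = 0
p4 (pos 4,5,6,7,12,13,14,15): XOR of data positions = 0⊕1⊕0⊕0⊕0⊕1⊕1 = 1
p8 (pos 8,9,10,11,12,13,14,15): XOR of data positions = 1⊕1⊕0⊕0⊕0⊕1⊕1 = 0
Codeword: 000101001100011

000101001100011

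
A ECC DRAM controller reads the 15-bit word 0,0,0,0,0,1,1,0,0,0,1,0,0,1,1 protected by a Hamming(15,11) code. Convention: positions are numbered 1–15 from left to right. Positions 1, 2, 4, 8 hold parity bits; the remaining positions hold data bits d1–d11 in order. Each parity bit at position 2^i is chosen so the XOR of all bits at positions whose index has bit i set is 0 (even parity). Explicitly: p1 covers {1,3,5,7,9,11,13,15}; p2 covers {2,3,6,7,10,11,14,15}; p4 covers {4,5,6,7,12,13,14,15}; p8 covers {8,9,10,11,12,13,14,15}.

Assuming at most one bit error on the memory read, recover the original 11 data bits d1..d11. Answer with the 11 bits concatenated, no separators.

00110000011

s1 (pos 1,3,5,7,9,11,13,15): 0⊕0⊕0⊕1⊕0⊕1⊕0⊕1 = 1
s2 (pos 2,3,6,7,10,11,14,15): 0⊕0⊕1⊕1⊕0⊕1⊕1⊕1 = 1
s4 (pos 4,5,6,7,12,13,14,15): 0⊕0⊕1⊕1⊕0⊕0⊕1⊕1 = 0
s8 (pos 8,9,10,11,12,13,14,15): 0⊕0⊕0⊕1⊕0⊕0⊕1⊕1 = 1
Syndrome s8…s1 = 1011 → error at position 11.
Flip position 11: 000001100010011 → 000001100000011
Read data bits from positions 3,5,6,7,9,10,11,12,13,14,15: 00110000011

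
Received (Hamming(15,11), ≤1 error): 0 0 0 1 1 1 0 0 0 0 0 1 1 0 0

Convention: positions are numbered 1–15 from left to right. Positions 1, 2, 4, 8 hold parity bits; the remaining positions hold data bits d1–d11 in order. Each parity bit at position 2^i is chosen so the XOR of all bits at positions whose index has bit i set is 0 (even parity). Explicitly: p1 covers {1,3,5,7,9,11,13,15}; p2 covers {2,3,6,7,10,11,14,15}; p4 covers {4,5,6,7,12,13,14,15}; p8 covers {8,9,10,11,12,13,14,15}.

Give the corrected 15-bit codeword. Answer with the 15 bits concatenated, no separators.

s1 (pos 1,3,5,7,9,11,13,15): 0⊕0⊕1⊕0⊕0⊕0⊕1⊕0 = 0
s2 (pos 2,3,6,7,10,11,14,15): 0⊕0⊕1⊕0⊕0⊕0⊕0⊕0 = 1
s4 (pos 4,5,6,7,12,13,14,15): 1⊕1⊕1⊕0⊕1⊕1⊕0⊕0 = 1
s8 (pos 8,9,10,11,12,13,14,15): 0⊕0⊕0⊕0⊕1⊕1⊕0⊕0 = 0
Syndrome s8…s1 = 0110 → error at position 6.
Flip position 6: 000111000001100 → 000110000001100

000110000001100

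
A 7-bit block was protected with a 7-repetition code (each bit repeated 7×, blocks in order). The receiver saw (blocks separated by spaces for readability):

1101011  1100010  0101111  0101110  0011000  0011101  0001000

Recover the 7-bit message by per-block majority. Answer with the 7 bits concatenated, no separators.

Block 1 (1101011): 5 ones → 1
Block 2 (1100010): 3 ones → 0
Block 3 (0101111): 5 ones → 1
Block 4 (0101110): 4 ones → 1
Block 5 (0011000): 2 ones → 0
Block 6 (0011101): 4 ones → 1
Block 7 (0001000): 1 one → 0

1011010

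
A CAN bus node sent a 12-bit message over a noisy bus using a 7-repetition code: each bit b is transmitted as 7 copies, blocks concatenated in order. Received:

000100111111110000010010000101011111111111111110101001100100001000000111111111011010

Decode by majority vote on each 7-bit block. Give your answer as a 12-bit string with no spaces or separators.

010011100011

Block 1 (0001001): 2 ones → 0
Block 2 (1111111): 7 ones → 1
Block 3 (0000010): 1 one → 0
Block 4 (0100001): 2 ones → 0
Block 5 (0101111): 5 ones → 1
Block 6 (1111111): 7 ones → 1
Block 7 (1111101): 6 ones → 1
Block 8 (0100110): 3 ones → 0
Block 9 (0100001): 2 ones → 0
Block 10 (0000001): 1 one → 0
Block 11 (1111111): 7 ones → 1
Block 12 (1011010): 4 ones → 1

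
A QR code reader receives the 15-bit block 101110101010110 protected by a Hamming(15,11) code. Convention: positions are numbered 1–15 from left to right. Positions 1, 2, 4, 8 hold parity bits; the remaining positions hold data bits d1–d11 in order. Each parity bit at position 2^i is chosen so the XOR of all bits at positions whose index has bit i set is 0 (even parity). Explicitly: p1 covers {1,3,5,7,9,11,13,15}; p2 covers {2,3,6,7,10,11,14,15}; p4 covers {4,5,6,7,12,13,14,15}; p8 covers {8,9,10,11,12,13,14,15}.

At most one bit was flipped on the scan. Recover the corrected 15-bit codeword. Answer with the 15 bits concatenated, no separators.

s1 (pos 1,3,5,7,9,11,13,15): 1⊕1⊕1⊕1⊕1⊕1⊕1⊕0 = 1
s2 (pos 2,3,6,7,10,11,14,15): 0⊕1⊕0⊕1⊕0⊕1⊕1⊕0 = 0
s4 (pos 4,5,6,7,12,13,14,15): 1⊕1⊕0⊕1⊕0⊕1⊕1⊕0 = 1
s8 (pos 8,9,10,11,12,13,14,15): 0⊕1⊕0⊕1⊕0⊕1⊕1⊕0 = 0
Syndrome s8…s1 = 0101 → error at position 5.
Flip position 5: 101110101010110 → 101100101010110

101100101010110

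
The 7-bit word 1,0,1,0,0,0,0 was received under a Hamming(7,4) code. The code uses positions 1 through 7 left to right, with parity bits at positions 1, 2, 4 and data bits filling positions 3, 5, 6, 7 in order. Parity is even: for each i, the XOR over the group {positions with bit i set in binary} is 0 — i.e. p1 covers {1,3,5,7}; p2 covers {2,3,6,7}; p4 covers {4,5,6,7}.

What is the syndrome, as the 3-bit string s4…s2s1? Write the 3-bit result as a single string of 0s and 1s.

010

s1 (pos 1,3,5,7): 1⊕1⊕0⊕0 = 0
s2 (pos 2,3,6,7): 0⊕1⊕0⊕0 = 1
s4 (pos 4,5,6,7): 0⊕0⊕0⊕0 = 0
Syndrome s4…s1 = 010 → error at position 2.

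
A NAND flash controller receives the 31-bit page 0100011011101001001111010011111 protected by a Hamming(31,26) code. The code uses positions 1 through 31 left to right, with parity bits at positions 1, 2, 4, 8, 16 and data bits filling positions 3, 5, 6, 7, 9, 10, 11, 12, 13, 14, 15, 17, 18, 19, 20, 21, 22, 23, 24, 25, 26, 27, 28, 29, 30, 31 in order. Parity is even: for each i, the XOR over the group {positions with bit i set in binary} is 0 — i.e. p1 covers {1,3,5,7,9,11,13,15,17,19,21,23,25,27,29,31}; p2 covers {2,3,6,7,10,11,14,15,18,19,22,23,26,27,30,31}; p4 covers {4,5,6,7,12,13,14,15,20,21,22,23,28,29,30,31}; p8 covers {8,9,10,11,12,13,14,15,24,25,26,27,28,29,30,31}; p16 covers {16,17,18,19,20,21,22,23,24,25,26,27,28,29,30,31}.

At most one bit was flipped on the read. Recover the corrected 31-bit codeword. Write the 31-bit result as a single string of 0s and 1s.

s1 (pos 1,3,5,7,9,11,13,15,17,19,21,23,25,27,29,31): 0⊕0⊕0⊕1⊕1⊕1⊕1⊕0⊕0⊕1⊕1⊕0⊕0⊕1⊕1⊕1 = 1
s2 (pos 2,3,6,7,10,11,14,15,18,19,22,23,26,27,30,31): 1⊕0⊕1⊕1⊕1⊕1⊕0⊕0⊕0⊕1⊕1⊕0⊕0⊕1⊕1⊕1 = 0
s4 (pos 4,5,6,7,12,13,14,15,20,21,22,23,28,29,30,31): 0⊕0⊕1⊕1⊕0⊕1⊕0⊕0⊕1⊕1⊕1⊕0⊕1⊕1⊕1⊕1 = 0
s8 (pos 8,9,10,11,12,13,14,15,24,25,26,27,28,29,30,31): 0⊕1⊕1⊕1⊕0⊕1⊕0⊕0⊕1⊕0⊕0⊕1⊕1⊕1⊕1⊕1 = 0
s16 (pos 16,17,18,19,20,21,22,23,24,25,26,27,28,29,30,31): 1⊕0⊕0⊕1⊕1⊕1⊕1⊕0⊕1⊕0⊕0⊕1⊕1⊕1⊕1⊕1 = 1
Syndrome s16…s1 = 10001 → error at position 17.
Flip position 17: 0100011011101001001111010011111 → 0100011011101001101111010011111

0100011011101001101111010011111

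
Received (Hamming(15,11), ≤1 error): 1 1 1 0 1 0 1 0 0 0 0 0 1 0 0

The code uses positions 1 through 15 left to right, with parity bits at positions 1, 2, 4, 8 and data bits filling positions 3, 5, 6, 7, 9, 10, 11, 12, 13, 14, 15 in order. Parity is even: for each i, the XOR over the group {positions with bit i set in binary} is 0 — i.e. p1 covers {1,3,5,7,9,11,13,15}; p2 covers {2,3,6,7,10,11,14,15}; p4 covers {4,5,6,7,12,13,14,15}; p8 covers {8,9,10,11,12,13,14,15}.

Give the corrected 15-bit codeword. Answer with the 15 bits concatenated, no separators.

111010100000101

s1 (pos 1,3,5,7,9,11,13,15): 1⊕1⊕1⊕1⊕0⊕0⊕1⊕0 = 1
s2 (pos 2,3,6,7,10,11,14,15): 1⊕1⊕0⊕1⊕0⊕0⊕0⊕0 = 1
s4 (pos 4,5,6,7,12,13,14,15): 0⊕1⊕0⊕1⊕0⊕1⊕0⊕0 = 1
s8 (pos 8,9,10,11,12,13,14,15): 0⊕0⊕0⊕0⊕0⊕1⊕0⊕0 = 1
Syndrome s8…s1 = 1111 → error at position 15.
Flip position 15: 111010100000100 → 111010100000101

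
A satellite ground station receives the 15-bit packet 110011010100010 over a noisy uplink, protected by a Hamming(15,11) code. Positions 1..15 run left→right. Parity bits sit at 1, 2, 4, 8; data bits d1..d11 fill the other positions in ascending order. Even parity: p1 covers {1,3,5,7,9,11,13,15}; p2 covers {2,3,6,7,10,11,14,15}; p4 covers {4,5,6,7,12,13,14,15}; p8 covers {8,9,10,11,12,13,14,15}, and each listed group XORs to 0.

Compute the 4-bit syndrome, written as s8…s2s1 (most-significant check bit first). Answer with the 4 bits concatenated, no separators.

s1 (pos 1,3,5,7,9,11,13,15): 1⊕0⊕1⊕0⊕0⊕0⊕0⊕0 = 0
s2 (pos 2,3,6,7,10,11,14,15): 1⊕0⊕1⊕0⊕1⊕0⊕1⊕0 = 0
s4 (pos 4,5,6,7,12,13,14,15): 0⊕1⊕1⊕0⊕0⊕0⊕1⊕0 = 1
s8 (pos 8,9,10,11,12,13,14,15): 1⊕0⊕1⊕0⊕0⊕0⊕1⊕0 = 1
Syndrome s8…s1 = 1100 → error at position 12.

1100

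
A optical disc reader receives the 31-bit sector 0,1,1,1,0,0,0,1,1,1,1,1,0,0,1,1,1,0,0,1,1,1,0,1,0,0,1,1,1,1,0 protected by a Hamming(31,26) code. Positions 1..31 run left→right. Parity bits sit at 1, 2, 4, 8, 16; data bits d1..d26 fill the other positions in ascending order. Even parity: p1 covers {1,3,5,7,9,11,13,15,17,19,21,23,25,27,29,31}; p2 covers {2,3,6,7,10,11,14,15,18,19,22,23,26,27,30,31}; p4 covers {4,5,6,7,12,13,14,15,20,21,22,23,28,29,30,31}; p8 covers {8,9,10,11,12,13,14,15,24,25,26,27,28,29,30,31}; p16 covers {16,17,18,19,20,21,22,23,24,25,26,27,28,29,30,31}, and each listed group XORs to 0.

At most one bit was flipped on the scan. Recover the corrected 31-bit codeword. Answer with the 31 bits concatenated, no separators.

0111000111100011100111010011110

s1 (pos 1,3,5,7,9,11,13,15,17,19,21,23,25,27,29,31): 0⊕1⊕0⊕0⊕1⊕1⊕0⊕1⊕1⊕0⊕1⊕0⊕0⊕1⊕1⊕0 = 0
s2 (pos 2,3,6,7,10,11,14,15,18,19,22,23,26,27,30,31): 1⊕1⊕0⊕0⊕1⊕1⊕0⊕1⊕0⊕0⊕1⊕0⊕0⊕1⊕1⊕0 = 0
s4 (pos 4,5,6,7,12,13,14,15,20,21,22,23,28,29,30,31): 1⊕0⊕0⊕0⊕1⊕0⊕0⊕1⊕1⊕1⊕1⊕0⊕1⊕1⊕1⊕0 = 1
s8 (pos 8,9,10,11,12,13,14,15,24,25,26,27,28,29,30,31): 1⊕1⊕1⊕1⊕1⊕0⊕0⊕1⊕1⊕0⊕0⊕1⊕1⊕1⊕1⊕0 = 1
s16 (pos 16,17,18,19,20,21,22,23,24,25,26,27,28,29,30,31): 1⊕1⊕0⊕0⊕1⊕1⊕1⊕0⊕1⊕0⊕0⊕1⊕1⊕1⊕1⊕0 = 0
Syndrome s16…s1 = 01100 → error at position 12.
Flip position 12: 0111000111110011100111010011110 → 0111000111100011100111010011110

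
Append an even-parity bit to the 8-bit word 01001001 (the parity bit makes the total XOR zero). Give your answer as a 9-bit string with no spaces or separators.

XOR of the 8 data bits: 0⊕1⊕0⊕0⊕1⊕0⊕0⊕1 = 1
Parity bit = 1 (so all 9 bits XOR to 0).

010010011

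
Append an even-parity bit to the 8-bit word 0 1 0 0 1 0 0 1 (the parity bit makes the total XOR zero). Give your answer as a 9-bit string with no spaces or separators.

010010011

XOR of the 8 data bits: 0⊕1⊕0⊕0⊕1⊕0⊕0⊕1 = 1
Parity bit = 1 (so all 9 bits XOR to 0).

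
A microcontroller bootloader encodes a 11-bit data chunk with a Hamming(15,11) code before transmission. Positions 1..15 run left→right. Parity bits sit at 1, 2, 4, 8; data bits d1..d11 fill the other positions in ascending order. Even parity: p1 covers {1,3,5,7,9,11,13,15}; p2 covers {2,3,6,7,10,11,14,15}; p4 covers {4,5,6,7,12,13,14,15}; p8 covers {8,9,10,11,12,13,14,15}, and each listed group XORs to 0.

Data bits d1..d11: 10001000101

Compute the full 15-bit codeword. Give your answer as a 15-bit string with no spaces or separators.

001000011000101

Place data at non-parity positions: p1 p2 1 p4 0 0 0 p8 1 0 0 0 1 0 1
p1 (pos 1,3,5,7,9,11,13,15): XOR of data positions = 1⊕0⊕0⊕1⊕0⊕1⊕1 = 0
p2 (pos 2,3,6,7,10,11,14,15): XOR of data positions = 1⊕0⊕0⊕0⊕0⊕0⊕1 = 0
p4 (pos 4,5,6,7,12,13,14,15): XOR of data positions = 0⊕0⊕0⊕0⊕1⊕0⊕1 = 0
p8 (pos 8,9,10,11,12,13,14,15): XOR of data positions = 1⊕0⊕0⊕0⊕1⊕0⊕1 = 1
Codeword: 001000011000101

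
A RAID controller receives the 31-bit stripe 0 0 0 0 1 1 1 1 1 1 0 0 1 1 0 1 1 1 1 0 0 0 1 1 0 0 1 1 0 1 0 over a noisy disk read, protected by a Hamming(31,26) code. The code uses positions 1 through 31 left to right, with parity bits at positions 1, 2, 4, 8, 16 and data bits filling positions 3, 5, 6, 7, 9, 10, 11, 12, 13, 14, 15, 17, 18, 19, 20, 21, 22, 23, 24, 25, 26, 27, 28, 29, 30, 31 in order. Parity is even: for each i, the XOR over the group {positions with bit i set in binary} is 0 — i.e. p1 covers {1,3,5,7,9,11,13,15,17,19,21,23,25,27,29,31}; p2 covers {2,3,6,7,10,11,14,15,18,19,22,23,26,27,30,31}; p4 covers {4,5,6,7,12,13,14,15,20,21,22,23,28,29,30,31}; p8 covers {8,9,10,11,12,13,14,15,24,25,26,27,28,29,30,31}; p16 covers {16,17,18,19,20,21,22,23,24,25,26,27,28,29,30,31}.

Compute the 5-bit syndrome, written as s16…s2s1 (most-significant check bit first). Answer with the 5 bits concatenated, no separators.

11010

s1 (pos 1,3,5,7,9,11,13,15,17,19,21,23,25,27,29,31): 0⊕0⊕1⊕1⊕1⊕0⊕1⊕0⊕1⊕1⊕0⊕1⊕0⊕1⊕0⊕0 = 0
s2 (pos 2,3,6,7,10,11,14,15,18,19,22,23,26,27,30,31): 0⊕0⊕1⊕1⊕1⊕0⊕1⊕0⊕1⊕1⊕0⊕1⊕0⊕1⊕1⊕0 = 1
s4 (pos 4,5,6,7,12,13,14,15,20,21,22,23,28,29,30,31): 0⊕1⊕1⊕1⊕0⊕1⊕1⊕0⊕0⊕0⊕0⊕1⊕1⊕0⊕1⊕0 = 0
s8 (pos 8,9,10,11,12,13,14,15,24,25,26,27,28,29,30,31): 1⊕1⊕1⊕0⊕0⊕1⊕1⊕0⊕1⊕0⊕0⊕1⊕1⊕0⊕1⊕0 = 1
s16 (pos 16,17,18,19,20,21,22,23,24,25,26,27,28,29,30,31): 1⊕1⊕1⊕1⊕0⊕0⊕0⊕1⊕1⊕0⊕0⊕1⊕1⊕0⊕1⊕0 = 1
Syndrome s16…s1 = 11010 → error at position 26.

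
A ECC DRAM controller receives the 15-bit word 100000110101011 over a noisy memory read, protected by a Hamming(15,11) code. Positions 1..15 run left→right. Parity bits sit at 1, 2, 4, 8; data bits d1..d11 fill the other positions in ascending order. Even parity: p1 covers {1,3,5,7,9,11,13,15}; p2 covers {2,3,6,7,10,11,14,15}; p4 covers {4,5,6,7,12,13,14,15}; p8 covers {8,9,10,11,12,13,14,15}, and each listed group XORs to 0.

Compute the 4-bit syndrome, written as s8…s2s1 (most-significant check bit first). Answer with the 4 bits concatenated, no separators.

1001

s1 (pos 1,3,5,7,9,11,13,15): 1⊕0⊕0⊕1⊕0⊕0⊕0⊕1 = 1
s2 (pos 2,3,6,7,10,11,14,15): 0⊕0⊕0⊕1⊕1⊕0⊕1⊕1 = 0
s4 (pos 4,5,6,7,12,13,14,15): 0⊕0⊕0⊕1⊕1⊕0⊕1⊕1 = 0
s8 (pos 8,9,10,11,12,13,14,15): 1⊕0⊕1⊕0⊕1⊕0⊕1⊕1 = 1
Syndrome s8…s1 = 1001 → error at position 9.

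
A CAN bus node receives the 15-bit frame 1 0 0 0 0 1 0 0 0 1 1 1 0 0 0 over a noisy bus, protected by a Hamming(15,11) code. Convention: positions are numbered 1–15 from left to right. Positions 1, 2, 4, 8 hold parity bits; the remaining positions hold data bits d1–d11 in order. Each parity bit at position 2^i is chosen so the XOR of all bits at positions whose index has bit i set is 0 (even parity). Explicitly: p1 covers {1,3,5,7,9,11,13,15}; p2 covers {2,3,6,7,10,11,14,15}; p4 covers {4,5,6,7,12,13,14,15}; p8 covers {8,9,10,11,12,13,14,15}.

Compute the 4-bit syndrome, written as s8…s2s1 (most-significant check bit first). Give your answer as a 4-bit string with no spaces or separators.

1010

s1 (pos 1,3,5,7,9,11,13,15): 1⊕0⊕0⊕0⊕0⊕1⊕0⊕0 = 0
s2 (pos 2,3,6,7,10,11,14,15): 0⊕0⊕1⊕0⊕1⊕1⊕0⊕0 = 1
s4 (pos 4,5,6,7,12,13,14,15): 0⊕0⊕1⊕0⊕1⊕0⊕0⊕0 = 0
s8 (pos 8,9,10,11,12,13,14,15): 0⊕0⊕1⊕1⊕1⊕0⊕0⊕0 = 1
Syndrome s8…s1 = 1010 → error at position 10.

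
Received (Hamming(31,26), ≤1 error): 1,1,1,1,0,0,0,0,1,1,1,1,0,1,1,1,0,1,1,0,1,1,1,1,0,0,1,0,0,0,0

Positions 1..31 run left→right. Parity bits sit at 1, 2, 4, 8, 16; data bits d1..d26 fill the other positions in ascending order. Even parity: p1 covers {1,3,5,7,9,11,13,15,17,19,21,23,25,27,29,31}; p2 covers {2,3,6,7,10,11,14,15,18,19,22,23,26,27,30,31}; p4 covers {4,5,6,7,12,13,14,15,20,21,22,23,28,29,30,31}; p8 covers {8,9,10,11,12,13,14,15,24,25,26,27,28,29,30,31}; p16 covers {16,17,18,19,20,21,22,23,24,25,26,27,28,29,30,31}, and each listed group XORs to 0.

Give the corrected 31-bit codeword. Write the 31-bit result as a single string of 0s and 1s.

s1 (pos 1,3,5,7,9,11,13,15,17,19,21,23,25,27,29,31): 1⊕1⊕0⊕0⊕1⊕1⊕0⊕1⊕0⊕1⊕1⊕1⊕0⊕1⊕0⊕0 = 1
s2 (pos 2,3,6,7,10,11,14,15,18,19,22,23,26,27,30,31): 1⊕1⊕0⊕0⊕1⊕1⊕1⊕1⊕1⊕1⊕1⊕1⊕0⊕1⊕0⊕0 = 1
s4 (pos 4,5,6,7,12,13,14,15,20,21,22,23,28,29,30,31): 1⊕0⊕0⊕0⊕1⊕0⊕1⊕1⊕0⊕1⊕1⊕1⊕0⊕0⊕0⊕0 = 1
s8 (pos 8,9,10,11,12,13,14,15,24,25,26,27,28,29,30,31): 0⊕1⊕1⊕1⊕1⊕0⊕1⊕1⊕1⊕0⊕0⊕1⊕0⊕0⊕0⊕0 = 0
s16 (pos 16,17,18,19,20,21,22,23,24,25,26,27,28,29,30,31): 1⊕0⊕1⊕1⊕0⊕1⊕1⊕1⊕1⊕0⊕0⊕1⊕0⊕0⊕0⊕0 = 0
Syndrome s16…s1 = 00111 → error at position 7.
Flip position 7: 1111000011110111011011110010000 → 1111001011110111011011110010000

1111001011110111011011110010000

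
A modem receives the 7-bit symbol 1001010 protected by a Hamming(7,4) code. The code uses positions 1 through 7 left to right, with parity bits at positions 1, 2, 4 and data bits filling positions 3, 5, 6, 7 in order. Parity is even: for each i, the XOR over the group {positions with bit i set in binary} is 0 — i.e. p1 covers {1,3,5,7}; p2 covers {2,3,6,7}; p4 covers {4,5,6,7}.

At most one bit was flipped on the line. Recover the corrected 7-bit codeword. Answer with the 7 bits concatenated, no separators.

1011010

s1 (pos 1,3,5,7): 1⊕0⊕0⊕0 = 1
s2 (pos 2,3,6,7): 0⊕0⊕1⊕0 = 1
s4 (pos 4,5,6,7): 1⊕0⊕1⊕0 = 0
Syndrome s4…s1 = 011 → error at position 3.
Flip position 3: 1001010 → 1011010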